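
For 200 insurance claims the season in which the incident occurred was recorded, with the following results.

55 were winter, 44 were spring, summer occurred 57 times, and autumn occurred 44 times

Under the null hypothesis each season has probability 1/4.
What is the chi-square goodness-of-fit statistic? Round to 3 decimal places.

Expected count for each of the 4 categories: 200/4 = 50.
χ² = (55−50)²/50 + (44−50)²/50 + (57−50)²/50 + (44−50)²/50
   = 0.5000 + 0.7200 + 0.9800 + 0.7200
Sum = 2.920

2.920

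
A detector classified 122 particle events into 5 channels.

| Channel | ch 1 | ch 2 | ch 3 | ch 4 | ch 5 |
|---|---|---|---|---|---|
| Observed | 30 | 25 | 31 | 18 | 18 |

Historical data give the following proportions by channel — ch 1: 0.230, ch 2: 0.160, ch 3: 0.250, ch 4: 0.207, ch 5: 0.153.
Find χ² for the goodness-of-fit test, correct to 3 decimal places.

3.788

Expected counts E_i = n·p_i: 122×0.230 = 28.06, 122×0.160 = 19.52, 122×0.250 = 30.5, 122×0.207 = 25.254, 122×0.153 = 18.666.
ch 1: (30 − 28.06)²/28.06 = 3.7636/28.06 = 0.1341
ch 2: (25 − 19.52)²/19.52 = 30.0304/19.52 = 1.5384
ch 3: (31 − 30.5)²/30.5 = 0.25/30.5 = 0.0082
ch 4: (18 − 25.254)²/25.254 = 52.620516/25.254 = 2.0837
ch 5: (18 − 18.666)²/18.666 = 0.443556/18.666 = 0.0238
Sum = 3.788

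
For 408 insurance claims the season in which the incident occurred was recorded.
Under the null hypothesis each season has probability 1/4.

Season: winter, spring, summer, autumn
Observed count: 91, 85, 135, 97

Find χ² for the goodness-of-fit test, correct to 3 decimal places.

Expected count for each of the 4 categories: 408/4 = 102.
winter: (91 − 102)²/102 = 121/102 = 1.1863
spring: (85 − 102)²/102 = 289/102 = 2.8333
summer: (135 − 102)²/102 = 1089/102 = 10.6765
autumn: (97 − 102)²/102 = 25/102 = 0.2451
Sum = 14.941

14.941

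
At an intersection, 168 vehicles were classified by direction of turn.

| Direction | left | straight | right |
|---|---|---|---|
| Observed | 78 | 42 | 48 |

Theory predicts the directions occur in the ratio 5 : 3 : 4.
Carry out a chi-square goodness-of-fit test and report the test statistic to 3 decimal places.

Ratio total = 12. Expected counts: 168×5/12 = 70, 168×3/12 = 42, 168×4/12 = 56.
cat           O        E   (O−E)²/E
left         78       70     0.9143
straight     42       42     0.0000
right        48       56     1.1429
Sum = 2.057

2.057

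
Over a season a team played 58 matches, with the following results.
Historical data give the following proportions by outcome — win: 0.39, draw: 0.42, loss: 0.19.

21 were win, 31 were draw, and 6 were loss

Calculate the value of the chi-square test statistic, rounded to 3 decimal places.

Expected counts E_i = n·p_i: 58×0.39 = 22.62, 58×0.42 = 24.36, 58×0.19 = 11.02.
win: (21 − 22.62)²/22.62 = 2.6244/22.62 = 0.1160
draw: (31 − 24.36)²/24.36 = 44.0896/24.36 = 1.8099
loss: (6 − 11.02)²/11.02 = 25.2004/11.02 = 2.2868
Sum = 4.213

4.213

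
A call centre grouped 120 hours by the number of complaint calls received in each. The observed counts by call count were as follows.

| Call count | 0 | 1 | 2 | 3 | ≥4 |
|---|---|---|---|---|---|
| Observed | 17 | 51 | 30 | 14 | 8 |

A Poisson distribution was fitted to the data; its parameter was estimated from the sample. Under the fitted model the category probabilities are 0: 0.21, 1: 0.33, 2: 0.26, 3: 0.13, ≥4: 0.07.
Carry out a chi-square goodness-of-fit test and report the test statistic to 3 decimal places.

Expected counts E_i = n·p_i: 120×0.21 = 25.2, 120×0.33 = 39.6, 120×0.26 = 31.2, 120×0.13 = 15.6, 120×0.07 = 8.4.
cat         O        E   (O−E)²/E
0          17     25.2     2.6683
1          51     39.6     3.2818
2          30     31.2     0.0462
3          14     15.6     0.1641
≥4          8      8.4     0.0190
Sum = 6.179

6.179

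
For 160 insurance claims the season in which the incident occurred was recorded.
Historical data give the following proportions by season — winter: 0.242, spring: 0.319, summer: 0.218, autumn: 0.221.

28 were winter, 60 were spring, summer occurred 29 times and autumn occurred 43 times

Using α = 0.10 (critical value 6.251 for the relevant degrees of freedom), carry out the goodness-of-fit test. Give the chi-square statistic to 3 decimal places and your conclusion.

7.183; reject

Expected counts E_i = n·p_i: 160×0.242 = 38.72, 160×0.319 = 51.04, 160×0.218 = 34.88, 160×0.221 = 35.36.
χ² = (28−38.72)²/38.72 + (60−51.04)²/51.04 + (29−34.88)²/34.88 + (43−35.36)²/35.36
   = 2.9679 + 1.5729 + 0.9912 + 1.6507
Sum = 7.183
df = 3. Since 7.183 > 6.251, we reject H₀.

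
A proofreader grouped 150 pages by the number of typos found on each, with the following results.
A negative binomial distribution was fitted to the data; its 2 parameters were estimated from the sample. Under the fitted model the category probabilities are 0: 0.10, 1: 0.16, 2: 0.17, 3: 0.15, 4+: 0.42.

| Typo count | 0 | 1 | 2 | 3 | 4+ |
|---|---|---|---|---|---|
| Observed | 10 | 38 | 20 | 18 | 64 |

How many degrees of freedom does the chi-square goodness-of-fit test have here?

There are k = 5 categories and 2 parameters estimated from the data, so df = 5 − 1 − 2 = 2.

2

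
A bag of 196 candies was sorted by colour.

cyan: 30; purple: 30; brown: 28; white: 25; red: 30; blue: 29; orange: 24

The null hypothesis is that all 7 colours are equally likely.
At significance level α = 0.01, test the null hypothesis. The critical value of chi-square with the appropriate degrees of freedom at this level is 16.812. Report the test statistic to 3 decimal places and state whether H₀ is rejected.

Under H₀ each category has probability 1/7, so each expected count is 196/7 = 28.
cyan: (30 − 28)²/28 = 4/28 = 0.1429
purple: (30 − 28)²/28 = 4/28 = 0.1429
brown: (28 − 28)²/28 = 0/28 = 0.0000
white: (25 − 28)²/28 = 9/28 = 0.3214
red: (30 − 28)²/28 = 4/28 = 0.1429
blue: (29 − 28)²/28 = 1/28 = 0.0357
orange: (24 − 28)²/28 = 16/28 = 0.5714
Sum = 1.357
df = 6. Since 1.357 < 16.812, we do not reject H₀.

1.357; do not reject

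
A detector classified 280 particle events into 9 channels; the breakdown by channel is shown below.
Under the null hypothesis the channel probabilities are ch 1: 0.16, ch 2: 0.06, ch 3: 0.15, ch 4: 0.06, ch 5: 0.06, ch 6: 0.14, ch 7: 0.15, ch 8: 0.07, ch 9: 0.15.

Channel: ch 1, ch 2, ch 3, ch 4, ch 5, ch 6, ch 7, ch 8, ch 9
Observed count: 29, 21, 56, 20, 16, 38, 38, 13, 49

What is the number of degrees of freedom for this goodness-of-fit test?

8

There are k = 9 categories and no parameters were estimated from the data, so df = 9 − 1 = 8.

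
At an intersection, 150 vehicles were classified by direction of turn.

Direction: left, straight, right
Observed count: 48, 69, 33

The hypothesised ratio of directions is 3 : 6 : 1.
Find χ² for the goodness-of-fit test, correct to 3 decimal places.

26.700

Ratio total = 10. Expected counts: 150×3/10 = 45, 150×6/10 = 90, 150×1/10 = 15.
left: (48 − 45)²/45 = 9/45 = 0.2000
straight: (69 − 90)²/90 = 441/90 = 4.9000
right: (33 − 15)²/15 = 324/15 = 21.6000
Sum = 26.700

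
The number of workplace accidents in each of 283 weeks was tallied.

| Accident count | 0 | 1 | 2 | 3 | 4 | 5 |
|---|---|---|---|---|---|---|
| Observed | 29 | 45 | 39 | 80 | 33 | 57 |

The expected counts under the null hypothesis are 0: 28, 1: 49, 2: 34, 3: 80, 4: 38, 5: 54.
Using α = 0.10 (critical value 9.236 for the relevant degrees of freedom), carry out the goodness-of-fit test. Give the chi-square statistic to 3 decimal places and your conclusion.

0: (29 − 28)²/28 = 1/28 = 0.0357
1: (45 − 49)²/49 = 16/49 = 0.3265
2: (39 − 34)²/34 = 25/34 = 0.7353
3: (80 − 80)²/80 = 0/80 = 0.0000
4: (33 − 38)²/38 = 25/38 = 0.6579
5: (57 − 54)²/54 = 9/54 = 0.1667
Sum = 1.922
df = 5. Since 1.922 < 9.236, we do not reject H₀.

1.922; do not reject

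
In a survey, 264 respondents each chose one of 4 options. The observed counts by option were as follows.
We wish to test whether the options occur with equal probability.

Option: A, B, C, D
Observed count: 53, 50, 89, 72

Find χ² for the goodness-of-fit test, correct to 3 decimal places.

Under H₀ each category has probability 1/4, so each expected count is 264/4 = 66.
cat         O        E   (O−E)²/E
A          53       66     2.5606
B          50       66     3.8788
C          89       66     8.0152
D          72       66     0.5455
Sum = 15.000

15.000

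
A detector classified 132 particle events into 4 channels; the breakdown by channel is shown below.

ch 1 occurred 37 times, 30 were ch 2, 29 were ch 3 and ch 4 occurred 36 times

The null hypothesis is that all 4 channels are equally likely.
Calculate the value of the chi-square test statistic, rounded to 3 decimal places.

Expected count for each of the 4 categories: 132/4 = 33.
χ² = (37−33)²/33 + (30−33)²/33 + (29−33)²/33 + (36−33)²/33
   = 0.4848 + 0.2727 + 0.4848 + 0.2727
Sum = 1.515

1.515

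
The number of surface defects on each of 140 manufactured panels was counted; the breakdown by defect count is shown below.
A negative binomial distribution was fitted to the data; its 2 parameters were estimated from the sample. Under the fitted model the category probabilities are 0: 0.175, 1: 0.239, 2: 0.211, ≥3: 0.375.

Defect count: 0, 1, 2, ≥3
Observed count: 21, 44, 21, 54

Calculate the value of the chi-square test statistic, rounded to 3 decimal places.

Expected counts E_i = n·p_i: 140×0.175 = 24.5, 140×0.239 = 33.46, 140×0.211 = 29.54, 140×0.375 = 52.5.
0: (21 − 24.5)²/24.5 = 12.25/24.5 = 0.5000
1: (44 − 33.46)²/33.46 = 111.0916/33.46 = 3.3201
2: (21 − 29.54)²/29.54 = 72.9316/29.54 = 2.4689
≥3: (54 − 52.5)²/52.5 = 2.25/52.5 = 0.0429
Sum = 6.332

6.332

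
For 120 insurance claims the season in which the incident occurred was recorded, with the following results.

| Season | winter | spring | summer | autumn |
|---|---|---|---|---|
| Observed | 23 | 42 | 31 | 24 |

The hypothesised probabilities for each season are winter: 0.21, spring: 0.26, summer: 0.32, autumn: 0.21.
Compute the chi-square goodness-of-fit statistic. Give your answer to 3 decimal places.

5.414

Expected counts E_i = n·p_i: 120×0.21 = 25.2, 120×0.26 = 31.2, 120×0.32 = 38.4, 120×0.21 = 25.2.
χ² = (23−25.2)²/25.2 + (42−31.2)²/31.2 + (31−38.4)²/38.4 + (24−25.2)²/25.2
   = 0.1921 + 3.7385 + 1.4260 + 0.0571
Sum = 5.414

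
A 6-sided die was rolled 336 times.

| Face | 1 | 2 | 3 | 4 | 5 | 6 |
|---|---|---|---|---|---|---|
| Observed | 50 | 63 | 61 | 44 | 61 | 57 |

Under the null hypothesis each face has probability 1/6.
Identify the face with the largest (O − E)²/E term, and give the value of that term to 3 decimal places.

4, 2.571

Under H₀ each category has probability 1/6, so each expected count is 336/6 = 56.
1: (50 − 56)²/56 = 36/56 = 0.6429
2: (63 − 56)²/56 = 49/56 = 0.8750
3: (61 − 56)²/56 = 25/56 = 0.4464
4: (44 − 56)²/56 = 144/56 = 2.5714
5: (61 − 56)²/56 = 25/56 = 0.4464
6: (57 − 56)²/56 = 1/56 = 0.0179
The largest term is for 4: 2.571.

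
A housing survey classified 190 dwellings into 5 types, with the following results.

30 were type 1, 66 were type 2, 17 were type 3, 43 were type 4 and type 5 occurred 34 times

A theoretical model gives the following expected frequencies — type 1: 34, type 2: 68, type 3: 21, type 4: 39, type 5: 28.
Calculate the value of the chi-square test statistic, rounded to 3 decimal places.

cat         O        E   (O−E)²/E
type 1     30       34     0.4706
type 2     66       68     0.0588
type 3     17       21     0.7619
type 4     43       39     0.4103
type 5     34       28     1.2857
Sum = 2.987

2.987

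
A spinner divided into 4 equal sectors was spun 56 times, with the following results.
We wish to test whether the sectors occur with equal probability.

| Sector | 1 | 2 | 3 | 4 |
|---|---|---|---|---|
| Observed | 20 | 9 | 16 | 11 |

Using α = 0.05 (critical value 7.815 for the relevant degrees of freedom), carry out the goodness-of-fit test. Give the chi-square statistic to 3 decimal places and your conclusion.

5.286; do not reject

Under H₀ each category has probability 1/4, so each expected count is 56/4 = 14.
1: (20 − 14)²/14 = 36/14 = 2.5714
2: (9 − 14)²/14 = 25/14 = 1.7857
3: (16 − 14)²/14 = 4/14 = 0.2857
4: (11 − 14)²/14 = 9/14 = 0.6429
Sum = 5.286
df = 3. Since 5.286 < 7.815, we do not reject H₀.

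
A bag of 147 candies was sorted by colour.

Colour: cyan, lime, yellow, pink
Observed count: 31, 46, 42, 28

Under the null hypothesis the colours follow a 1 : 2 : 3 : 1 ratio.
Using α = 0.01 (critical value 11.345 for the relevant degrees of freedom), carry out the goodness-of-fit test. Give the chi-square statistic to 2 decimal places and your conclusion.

14.48; reject

Ratio total = 7. Expected counts: 147×1/7 = 21, 147×2/7 = 42, 147×3/7 = 63, 147×1/7 = 21.
cyan: (31 − 21)²/21 = 100/21 = 4.762
lime: (46 − 42)²/42 = 16/42 = 0.381
yellow: (42 − 63)²/63 = 441/63 = 7.000
pink: (28 − 21)²/21 = 49/21 = 2.333
Sum = 14.48
df = 3. Since 14.48 > 11.345, we reject H₀.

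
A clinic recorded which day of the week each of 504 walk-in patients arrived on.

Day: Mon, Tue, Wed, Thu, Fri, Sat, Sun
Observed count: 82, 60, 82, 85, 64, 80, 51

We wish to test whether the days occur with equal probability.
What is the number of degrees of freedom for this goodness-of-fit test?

6

There are k = 7 categories and no parameters were estimated from the data, so df = 7 − 1 = 6.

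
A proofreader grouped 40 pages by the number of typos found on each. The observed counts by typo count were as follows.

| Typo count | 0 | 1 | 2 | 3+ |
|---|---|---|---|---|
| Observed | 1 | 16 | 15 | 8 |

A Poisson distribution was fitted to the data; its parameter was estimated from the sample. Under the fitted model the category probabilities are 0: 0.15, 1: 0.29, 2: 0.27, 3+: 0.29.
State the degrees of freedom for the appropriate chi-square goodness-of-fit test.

There are k = 4 categories and 1 parameter estimated from the data, so df = 4 − 1 − 1 = 2.

2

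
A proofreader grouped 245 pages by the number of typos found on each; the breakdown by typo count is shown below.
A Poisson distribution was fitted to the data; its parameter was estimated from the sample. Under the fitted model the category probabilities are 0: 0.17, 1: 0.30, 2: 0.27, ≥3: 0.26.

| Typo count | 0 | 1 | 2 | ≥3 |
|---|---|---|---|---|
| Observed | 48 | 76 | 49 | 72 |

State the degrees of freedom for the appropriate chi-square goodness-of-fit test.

2

There are k = 4 categories and 1 parameter estimated from the data, so df = 4 − 1 − 1 = 2.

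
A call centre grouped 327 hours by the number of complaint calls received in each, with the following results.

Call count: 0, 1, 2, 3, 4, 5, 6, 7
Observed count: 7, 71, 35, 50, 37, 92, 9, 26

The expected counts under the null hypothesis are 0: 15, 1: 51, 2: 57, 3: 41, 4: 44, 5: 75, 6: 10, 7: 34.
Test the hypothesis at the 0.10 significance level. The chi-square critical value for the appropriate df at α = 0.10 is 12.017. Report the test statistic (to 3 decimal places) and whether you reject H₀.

cat         O        E   (O−E)²/E
0           7       15     4.2667
1          71       51     7.8431
2          35       57     8.4912
3          50       41     1.9756
4          37       44     1.1136
5          92       75     3.8533
6           9       10     0.1000
7          26       34     1.8824
Sum = 29.526
df = 7. Since 29.526 > 12.017, we reject H₀.

29.526; reject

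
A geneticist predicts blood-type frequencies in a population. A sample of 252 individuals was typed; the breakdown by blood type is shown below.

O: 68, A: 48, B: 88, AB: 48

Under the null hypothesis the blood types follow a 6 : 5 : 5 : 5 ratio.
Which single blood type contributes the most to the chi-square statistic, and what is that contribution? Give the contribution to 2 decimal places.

B, 13.07

Ratio total = 21. Expected counts: 252×6/21 = 72, 252×5/21 = 60, 252×5/21 = 60, 252×5/21 = 60.
χ² = (68−72)²/72 + (48−60)²/60 + (88−60)²/60 + (48−60)²/60
   = 0.222 + 2.400 + 13.067 + 2.400
The largest term is for B: 13.07.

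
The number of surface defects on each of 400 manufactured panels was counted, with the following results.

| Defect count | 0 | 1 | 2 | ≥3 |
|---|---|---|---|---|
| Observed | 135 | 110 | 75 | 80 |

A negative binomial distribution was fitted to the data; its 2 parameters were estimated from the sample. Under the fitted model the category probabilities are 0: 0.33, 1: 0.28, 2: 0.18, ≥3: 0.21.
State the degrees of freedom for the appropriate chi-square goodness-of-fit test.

1

There are k = 4 categories and 2 parameters estimated from the data, so df = 4 − 1 − 2 = 1.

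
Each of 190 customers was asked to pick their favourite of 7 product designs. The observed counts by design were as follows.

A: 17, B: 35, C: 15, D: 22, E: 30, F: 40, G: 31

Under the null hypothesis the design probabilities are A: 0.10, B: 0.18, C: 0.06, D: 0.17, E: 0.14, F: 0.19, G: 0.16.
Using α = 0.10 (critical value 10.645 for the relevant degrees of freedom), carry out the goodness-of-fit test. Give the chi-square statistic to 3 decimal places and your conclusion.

5.518; do not reject

Expected counts E_i = n·p_i: 190×0.10 = 19, 190×0.18 = 34.2, 190×0.06 = 11.4, 190×0.17 = 32.3, 190×0.14 = 26.6, 190×0.19 = 36.1, 190×0.16 = 30.4.
A: (17 − 19)²/19 = 4/19 = 0.2105
B: (35 − 34.2)²/34.2 = 0.64/34.2 = 0.0187
C: (15 − 11.4)²/11.4 = 12.96/11.4 = 1.1368
D: (22 − 32.3)²/32.3 = 106.09/32.3 = 3.2845
E: (30 − 26.6)²/26.6 = 11.56/26.6 = 0.4346
F: (40 − 36.1)²/36.1 = 15.21/36.1 = 0.4213
G: (31 − 30.4)²/30.4 = 0.36/30.4 = 0.0118
Sum = 5.518
df = 6. Since 5.518 < 10.645, we do not reject H₀.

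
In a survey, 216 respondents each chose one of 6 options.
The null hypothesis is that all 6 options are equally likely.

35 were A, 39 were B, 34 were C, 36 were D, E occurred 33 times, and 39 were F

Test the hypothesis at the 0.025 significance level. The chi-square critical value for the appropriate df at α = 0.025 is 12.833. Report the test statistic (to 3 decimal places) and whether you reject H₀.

0.889; do not reject

Under H₀ each category has probability 1/6, so each expected count is 216/6 = 36.
χ² = (35−36)²/36 + (39−36)²/36 + (34−36)²/36 + (36−36)²/36 + (33−36)²/36 + (39−36)²/36
   = 0.0278 + 0.2500 + 0.1111 + 0.0000 + 0.2500 + 0.2500
Sum = 0.889
df = 5. Since 0.889 < 12.833, we do not reject H₀.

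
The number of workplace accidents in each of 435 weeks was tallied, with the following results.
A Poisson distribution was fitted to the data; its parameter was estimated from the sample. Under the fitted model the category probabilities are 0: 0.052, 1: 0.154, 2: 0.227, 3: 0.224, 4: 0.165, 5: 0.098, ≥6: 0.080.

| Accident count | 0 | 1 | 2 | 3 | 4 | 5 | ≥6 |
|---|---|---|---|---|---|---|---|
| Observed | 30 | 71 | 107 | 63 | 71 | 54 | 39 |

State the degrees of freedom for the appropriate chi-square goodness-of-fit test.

5

There are k = 7 categories and 1 parameter estimated from the data, so df = 7 − 1 − 1 = 5.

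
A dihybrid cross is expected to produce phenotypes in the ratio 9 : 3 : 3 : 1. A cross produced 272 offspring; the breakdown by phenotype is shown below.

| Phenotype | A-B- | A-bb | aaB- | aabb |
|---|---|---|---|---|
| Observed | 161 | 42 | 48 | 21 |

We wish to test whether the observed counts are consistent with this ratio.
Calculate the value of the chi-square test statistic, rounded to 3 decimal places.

3.124

Ratio total = 16. Expected counts: 272×9/16 = 153, 272×3/16 = 51, 272×3/16 = 51, 272×1/16 = 17.
A-B-: (161 − 153)²/153 = 64/153 = 0.4183
A-bb: (42 − 51)²/51 = 81/51 = 1.5882
aaB-: (48 − 51)²/51 = 9/51 = 0.1765
aabb: (21 − 17)²/17 = 16/17 = 0.9412
Sum = 3.124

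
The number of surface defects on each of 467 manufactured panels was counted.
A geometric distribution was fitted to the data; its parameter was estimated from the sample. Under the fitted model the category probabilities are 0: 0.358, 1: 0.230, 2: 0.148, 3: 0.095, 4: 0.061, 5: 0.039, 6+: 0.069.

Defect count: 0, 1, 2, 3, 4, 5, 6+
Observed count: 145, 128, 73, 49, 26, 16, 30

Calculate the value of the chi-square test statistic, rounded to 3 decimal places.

8.233

Expected counts E_i = n·p_i: 467×0.358 = 167.186, 467×0.230 = 107.41, 467×0.148 = 69.116, 467×0.095 = 44.365, 467×0.061 = 28.487, 467×0.039 = 18.213, 467×0.069 = 32.223.
χ² = (145−167.186)²/167.186 + (128−107.41)²/107.41 + (73−69.116)²/69.116 + (49−44.365)²/44.365 + (26−28.487)²/28.487 + (16−18.213)²/18.213 + (30−32.223)²/32.223
   = 2.9441 + 3.9470 + 0.2183 + 0.4842 + 0.2171 + 0.2689 + 0.1534
Sum = 8.233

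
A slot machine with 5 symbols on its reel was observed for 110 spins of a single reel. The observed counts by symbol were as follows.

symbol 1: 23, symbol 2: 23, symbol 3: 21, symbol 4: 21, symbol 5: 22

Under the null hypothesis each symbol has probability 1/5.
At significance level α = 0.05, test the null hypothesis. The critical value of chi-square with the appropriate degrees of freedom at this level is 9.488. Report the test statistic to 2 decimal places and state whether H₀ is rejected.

0.18; do not reject

Expected count for each of the 5 categories: 110/5 = 22.
symbol 1: (23 − 22)²/22 = 1/22 = 0.045
symbol 2: (23 − 22)²/22 = 1/22 = 0.045
symbol 3: (21 − 22)²/22 = 1/22 = 0.045
symbol 4: (21 − 22)²/22 = 1/22 = 0.045
symbol 5: (22 − 22)²/22 = 0/22 = 0.000
Sum = 0.18
df = 4. Since 0.18 < 9.488, we do not reject H₀.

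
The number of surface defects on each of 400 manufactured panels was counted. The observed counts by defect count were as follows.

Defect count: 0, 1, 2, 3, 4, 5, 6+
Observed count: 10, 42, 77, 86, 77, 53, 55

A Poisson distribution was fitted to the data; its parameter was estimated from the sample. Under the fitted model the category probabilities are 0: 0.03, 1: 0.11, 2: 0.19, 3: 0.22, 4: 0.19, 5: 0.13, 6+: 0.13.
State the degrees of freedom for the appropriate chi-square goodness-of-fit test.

5

There are k = 7 categories and 1 parameter estimated from the data, so df = 7 − 1 − 1 = 5.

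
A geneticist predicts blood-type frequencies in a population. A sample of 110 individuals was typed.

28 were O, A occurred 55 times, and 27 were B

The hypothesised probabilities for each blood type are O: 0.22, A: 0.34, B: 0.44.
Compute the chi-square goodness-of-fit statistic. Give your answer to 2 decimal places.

Expected counts E_i = n·p_i: 110×0.22 = 24.2, 110×0.34 = 37.4, 110×0.44 = 48.4.
O: (28 − 24.2)²/24.2 = 14.44/24.2 = 0.597
A: (55 − 37.4)²/37.4 = 309.76/37.4 = 8.282
B: (27 − 48.4)²/48.4 = 457.96/48.4 = 9.462
Sum = 18.34

18.34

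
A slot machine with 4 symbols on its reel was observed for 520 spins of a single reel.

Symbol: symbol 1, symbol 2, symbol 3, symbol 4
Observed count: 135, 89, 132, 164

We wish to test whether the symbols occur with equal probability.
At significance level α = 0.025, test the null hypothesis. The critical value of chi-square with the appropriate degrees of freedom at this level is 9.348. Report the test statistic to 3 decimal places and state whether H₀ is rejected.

22.046; reject

Under H₀ each category has probability 1/4, so each expected count is 520/4 = 130.
symbol 1: (135 − 130)²/130 = 25/130 = 0.1923
symbol 2: (89 − 130)²/130 = 1681/130 = 12.9308
symbol 3: (132 − 130)²/130 = 4/130 = 0.0308
symbol 4: (164 − 130)²/130 = 1156/130 = 8.8923
Sum = 22.046
df = 3. Since 22.046 > 9.348, we reject H₀.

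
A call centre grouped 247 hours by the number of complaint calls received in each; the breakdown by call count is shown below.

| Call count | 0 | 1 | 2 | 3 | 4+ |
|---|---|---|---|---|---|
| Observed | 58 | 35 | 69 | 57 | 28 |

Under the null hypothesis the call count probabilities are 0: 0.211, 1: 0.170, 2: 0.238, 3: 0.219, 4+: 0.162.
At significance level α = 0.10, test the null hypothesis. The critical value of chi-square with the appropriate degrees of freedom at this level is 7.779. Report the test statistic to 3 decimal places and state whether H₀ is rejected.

Expected counts E_i = n·p_i: 247×0.211 = 52.117, 247×0.170 = 41.99, 247×0.238 = 58.786, 247×0.219 = 54.093, 247×0.162 = 40.014.
cat         O        E   (O−E)²/E
0          58   52.117     0.6641
1          35    41.99     1.1636
2          69   58.786     1.7747
3          57   54.093     0.1562
4+         28   40.014     3.6071
Sum = 7.366
df = 4. Since 7.366 < 7.779, we do not reject H₀.

7.366; do not reject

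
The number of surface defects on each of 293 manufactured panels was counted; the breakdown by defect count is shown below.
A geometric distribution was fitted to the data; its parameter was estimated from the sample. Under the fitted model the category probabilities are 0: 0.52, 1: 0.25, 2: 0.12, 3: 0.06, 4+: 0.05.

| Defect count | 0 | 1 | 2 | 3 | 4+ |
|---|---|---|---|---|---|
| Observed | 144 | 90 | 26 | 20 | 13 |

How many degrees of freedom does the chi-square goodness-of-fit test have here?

There are k = 5 categories and 1 parameter estimated from the data, so df = 5 − 1 − 1 = 3.

3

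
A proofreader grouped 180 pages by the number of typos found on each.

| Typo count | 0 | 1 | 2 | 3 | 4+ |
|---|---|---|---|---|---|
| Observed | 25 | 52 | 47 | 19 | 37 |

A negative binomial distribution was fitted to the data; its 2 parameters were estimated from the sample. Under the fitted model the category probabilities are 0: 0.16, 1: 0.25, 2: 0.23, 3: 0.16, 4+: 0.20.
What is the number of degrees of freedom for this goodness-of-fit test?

2

There are k = 5 categories and 2 parameters estimated from the data, so df = 5 − 1 − 2 = 2.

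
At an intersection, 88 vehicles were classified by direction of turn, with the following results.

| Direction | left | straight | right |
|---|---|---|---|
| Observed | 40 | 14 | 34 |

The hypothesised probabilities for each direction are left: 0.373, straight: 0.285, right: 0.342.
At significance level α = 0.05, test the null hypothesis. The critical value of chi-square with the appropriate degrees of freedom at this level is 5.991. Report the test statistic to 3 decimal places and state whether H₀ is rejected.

6.970; reject

Expected counts E_i = n·p_i: 88×0.373 = 32.824, 88×0.285 = 25.08, 88×0.342 = 30.096.
χ² = (40−32.824)²/32.824 + (14−25.08)²/25.08 + (34−30.096)²/30.096
   = 1.5688 + 4.8950 + 0.5064
Sum = 6.970
df = 2. Since 6.970 > 5.991, we reject H₀.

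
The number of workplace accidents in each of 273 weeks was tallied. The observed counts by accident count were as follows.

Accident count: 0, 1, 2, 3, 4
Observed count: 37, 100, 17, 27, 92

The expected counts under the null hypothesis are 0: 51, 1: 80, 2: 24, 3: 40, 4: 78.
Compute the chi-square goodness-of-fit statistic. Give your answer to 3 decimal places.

17.623

0: (37 − 51)²/51 = 196/51 = 3.8431
1: (100 − 80)²/80 = 400/80 = 5.0000
2: (17 − 24)²/24 = 49/24 = 2.0417
3: (27 − 40)²/40 = 169/40 = 4.2250
4: (92 − 78)²/78 = 196/78 = 2.5128
Sum = 17.623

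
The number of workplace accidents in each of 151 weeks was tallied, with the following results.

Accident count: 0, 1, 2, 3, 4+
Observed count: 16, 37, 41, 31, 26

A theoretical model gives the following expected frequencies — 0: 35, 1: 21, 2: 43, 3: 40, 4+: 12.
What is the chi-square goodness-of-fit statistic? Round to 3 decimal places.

cat         O        E   (O−E)²/E
0          16       35    10.3143
1          37       21    12.1905
2          41       43     0.0930
3          31       40     2.0250
4+         26       12    16.3333
Sum = 40.956

40.956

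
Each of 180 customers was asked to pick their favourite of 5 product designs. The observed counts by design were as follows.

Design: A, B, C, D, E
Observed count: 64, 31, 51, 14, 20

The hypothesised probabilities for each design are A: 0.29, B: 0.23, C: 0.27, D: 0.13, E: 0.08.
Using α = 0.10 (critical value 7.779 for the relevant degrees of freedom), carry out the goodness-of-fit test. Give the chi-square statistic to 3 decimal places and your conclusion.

11.352; reject

Expected counts E_i = n·p_i: 180×0.29 = 52.2, 180×0.23 = 41.4, 180×0.27 = 48.6, 180×0.13 = 23.4, 180×0.08 = 14.4.
cat         O        E   (O−E)²/E
A          64     52.2     2.6674
B          31     41.4     2.6126
C          51     48.6     0.1185
D          14     23.4     3.7761
E          20     14.4     2.1778
Sum = 11.352
df = 4. Since 11.352 > 7.779, we reject H₀.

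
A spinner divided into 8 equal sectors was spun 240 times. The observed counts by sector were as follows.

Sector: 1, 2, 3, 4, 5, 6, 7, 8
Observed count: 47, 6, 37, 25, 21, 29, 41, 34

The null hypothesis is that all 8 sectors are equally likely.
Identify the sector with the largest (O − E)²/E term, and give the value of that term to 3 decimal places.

Under H₀ each category has probability 1/8, so each expected count is 240/8 = 30.
cat         O        E   (O−E)²/E
1          47       30     9.6333
2           6       30    19.2000
3          37       30     1.6333
4          25       30     0.8333
5          21       30     2.7000
6          29       30     0.0333
7          41       30     4.0333
8          34       30     0.5333
The largest term is for 2: 19.200.

2, 19.200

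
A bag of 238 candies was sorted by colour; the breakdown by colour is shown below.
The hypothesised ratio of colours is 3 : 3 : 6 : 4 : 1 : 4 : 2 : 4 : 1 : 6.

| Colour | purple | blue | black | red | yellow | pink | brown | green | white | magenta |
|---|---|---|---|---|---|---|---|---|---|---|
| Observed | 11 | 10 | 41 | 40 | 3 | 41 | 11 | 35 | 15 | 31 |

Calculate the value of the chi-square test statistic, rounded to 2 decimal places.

Ratio total = 34. Expected counts: 238×3/34 = 21, 238×3/34 = 21, 238×6/34 = 42, 238×4/34 = 28, 238×1/34 = 7, 238×4/34 = 28, 238×2/34 = 14, 238×4/34 = 28, 238×1/34 = 7, 238×6/34 = 42.
χ² = (11−21)²/21 + (10−21)²/21 + (41−42)²/42 + (40−28)²/28 + (3−7)²/7 + (41−28)²/28 + (11−14)²/14 + (35−28)²/28 + (15−7)²/7 + (31−42)²/42
   = 4.762 + 5.762 + 0.024 + 5.143 + 2.286 + 6.036 + 0.643 + 1.750 + 9.143 + 2.881
Sum = 38.43

38.43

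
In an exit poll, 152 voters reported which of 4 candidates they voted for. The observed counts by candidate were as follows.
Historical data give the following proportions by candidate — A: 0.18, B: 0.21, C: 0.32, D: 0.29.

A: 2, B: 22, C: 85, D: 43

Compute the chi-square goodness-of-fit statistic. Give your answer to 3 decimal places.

Expected counts E_i = n·p_i: 152×0.18 = 27.36, 152×0.21 = 31.92, 152×0.32 = 48.64, 152×0.29 = 44.08.
cat         O        E   (O−E)²/E
A           2    27.36    23.5062
B          22    31.92     3.0829
C          85    48.64    27.1803
D          43    44.08     0.0265
Sum = 53.796

53.796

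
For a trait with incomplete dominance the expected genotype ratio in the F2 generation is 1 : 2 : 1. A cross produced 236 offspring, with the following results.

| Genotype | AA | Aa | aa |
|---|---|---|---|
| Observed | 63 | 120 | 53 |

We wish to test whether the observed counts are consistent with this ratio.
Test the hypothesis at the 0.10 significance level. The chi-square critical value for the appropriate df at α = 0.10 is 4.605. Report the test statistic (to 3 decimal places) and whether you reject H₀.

0.915; do not reject

Ratio total = 4. Expected counts: 236×1/4 = 59, 236×2/4 = 118, 236×1/4 = 59.
AA: (63 − 59)²/59 = 16/59 = 0.2712
Aa: (120 − 118)²/118 = 4/118 = 0.0339
aa: (53 − 59)²/59 = 36/59 = 0.6102
Sum = 0.915
df = 2. Since 0.915 < 4.605, we do not reject H₀.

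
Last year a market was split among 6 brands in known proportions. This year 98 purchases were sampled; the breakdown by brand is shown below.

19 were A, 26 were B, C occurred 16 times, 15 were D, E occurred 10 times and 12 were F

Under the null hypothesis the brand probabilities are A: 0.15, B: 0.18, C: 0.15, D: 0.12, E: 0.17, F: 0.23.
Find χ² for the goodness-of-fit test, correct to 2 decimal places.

Expected counts E_i = n·p_i: 98×0.15 = 14.7, 98×0.18 = 17.64, 98×0.15 = 14.7, 98×0.12 = 11.76, 98×0.17 = 16.66, 98×0.23 = 22.54.
χ² = (19−14.7)²/14.7 + (26−17.64)²/17.64 + (16−14.7)²/14.7 + (15−11.76)²/11.76 + (10−16.66)²/16.66 + (12−22.54)²/22.54
   = 1.258 + 3.962 + 0.115 + 0.893 + 2.662 + 4.929
Sum = 13.82

13.82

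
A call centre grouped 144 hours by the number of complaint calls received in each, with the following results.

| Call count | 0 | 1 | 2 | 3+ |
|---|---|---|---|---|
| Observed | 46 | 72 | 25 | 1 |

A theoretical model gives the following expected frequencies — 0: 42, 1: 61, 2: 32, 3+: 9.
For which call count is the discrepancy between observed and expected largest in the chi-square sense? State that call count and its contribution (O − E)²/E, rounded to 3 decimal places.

cat         O        E   (O−E)²/E
0          46       42     0.3810
1          72       61     1.9836
2          25       32     1.5313
3+          1        9     7.1111
The largest term is for 3+: 7.111.

3+, 7.111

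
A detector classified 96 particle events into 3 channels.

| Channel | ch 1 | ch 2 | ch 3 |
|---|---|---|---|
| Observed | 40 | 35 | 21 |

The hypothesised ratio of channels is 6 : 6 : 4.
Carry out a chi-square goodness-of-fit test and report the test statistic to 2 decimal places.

Ratio total = 16. Expected counts: 96×6/16 = 36, 96×6/16 = 36, 96×4/16 = 24.
χ² = (40−36)²/36 + (35−36)²/36 + (21−24)²/24
   = 0.444 + 0.028 + 0.375
Sum = 0.85

0.85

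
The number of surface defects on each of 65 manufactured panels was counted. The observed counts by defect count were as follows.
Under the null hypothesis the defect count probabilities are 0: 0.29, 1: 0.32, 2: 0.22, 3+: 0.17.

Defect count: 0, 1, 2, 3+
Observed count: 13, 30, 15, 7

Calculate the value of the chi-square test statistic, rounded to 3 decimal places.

Expected counts E_i = n·p_i: 65×0.29 = 18.85, 65×0.32 = 20.8, 65×0.22 = 14.3, 65×0.17 = 11.05.
0: (13 − 18.85)²/18.85 = 34.2225/18.85 = 1.8155
1: (30 − 20.8)²/20.8 = 84.64/20.8 = 4.0692
2: (15 − 14.3)²/14.3 = 0.49/14.3 = 0.0343
3+: (7 − 11.05)²/11.05 = 16.4025/11.05 = 1.4844
Sum = 7.403

7.403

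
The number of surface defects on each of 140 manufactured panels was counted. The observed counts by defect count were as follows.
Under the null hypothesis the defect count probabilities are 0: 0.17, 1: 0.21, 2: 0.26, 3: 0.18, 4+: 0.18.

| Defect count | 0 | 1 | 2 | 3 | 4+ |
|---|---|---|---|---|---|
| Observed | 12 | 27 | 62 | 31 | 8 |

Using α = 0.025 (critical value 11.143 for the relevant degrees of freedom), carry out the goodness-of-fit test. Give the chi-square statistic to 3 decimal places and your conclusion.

37.125; reject

Expected counts E_i = n·p_i: 140×0.17 = 23.8, 140×0.21 = 29.4, 140×0.26 = 36.4, 140×0.18 = 25.2, 140×0.18 = 25.2.
cat         O        E   (O−E)²/E
0          12     23.8     5.8504
1          27     29.4     0.1959
2          62     36.4    18.0044
3          31     25.2     1.3349
4+          8     25.2    11.7397
Sum = 37.125
df = 4. Since 37.125 > 11.143, we reject H₀.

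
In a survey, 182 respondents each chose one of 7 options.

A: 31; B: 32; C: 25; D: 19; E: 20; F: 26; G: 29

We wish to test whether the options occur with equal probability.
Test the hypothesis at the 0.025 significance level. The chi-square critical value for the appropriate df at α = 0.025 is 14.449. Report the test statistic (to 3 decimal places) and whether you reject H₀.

Under H₀ each category has probability 1/7, so each expected count is 182/7 = 26.
A: (31 − 26)²/26 = 25/26 = 0.9615
B: (32 − 26)²/26 = 36/26 = 1.3846
C: (25 − 26)²/26 = 1/26 = 0.0385
D: (19 − 26)²/26 = 49/26 = 1.8846
E: (20 − 26)²/26 = 36/26 = 1.3846
F: (26 − 26)²/26 = 0/26 = 0.0000
G: (29 − 26)²/26 = 9/26 = 0.3462
Sum = 6.000
df = 6. Since 6.000 < 14.449, we do not reject H₀.

6.000; do not reject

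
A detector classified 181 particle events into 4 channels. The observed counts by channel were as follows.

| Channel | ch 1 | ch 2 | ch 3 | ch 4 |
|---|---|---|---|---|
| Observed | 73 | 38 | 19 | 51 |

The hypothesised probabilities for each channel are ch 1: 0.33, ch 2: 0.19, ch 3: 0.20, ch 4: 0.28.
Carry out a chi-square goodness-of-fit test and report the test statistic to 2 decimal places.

Expected counts E_i = n·p_i: 181×0.33 = 59.73, 181×0.19 = 34.39, 181×0.20 = 36.2, 181×0.28 = 50.68.
cat         O        E   (O−E)²/E
ch 1       73    59.73      2.948
ch 2       38    34.39      0.379
ch 3       19     36.2      8.172
ch 4       51    50.68      0.002
Sum = 11.50

11.50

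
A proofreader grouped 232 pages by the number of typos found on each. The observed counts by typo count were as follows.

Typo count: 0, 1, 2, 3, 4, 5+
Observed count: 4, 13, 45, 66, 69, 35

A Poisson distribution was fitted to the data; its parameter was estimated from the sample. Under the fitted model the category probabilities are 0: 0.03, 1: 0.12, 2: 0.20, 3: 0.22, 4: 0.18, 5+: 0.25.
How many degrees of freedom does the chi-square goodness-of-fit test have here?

There are k = 6 categories and 1 parameter estimated from the data, so df = 6 − 1 − 1 = 4.

4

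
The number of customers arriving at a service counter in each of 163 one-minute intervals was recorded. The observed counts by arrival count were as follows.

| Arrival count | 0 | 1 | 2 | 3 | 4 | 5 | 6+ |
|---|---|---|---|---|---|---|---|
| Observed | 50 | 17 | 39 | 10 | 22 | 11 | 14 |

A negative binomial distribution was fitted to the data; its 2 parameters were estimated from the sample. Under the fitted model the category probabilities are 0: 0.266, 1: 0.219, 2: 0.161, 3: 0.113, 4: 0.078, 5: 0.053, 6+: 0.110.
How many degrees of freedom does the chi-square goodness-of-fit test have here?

There are k = 7 categories and 2 parameters estimated from the data, so df = 7 − 1 − 2 = 4.

4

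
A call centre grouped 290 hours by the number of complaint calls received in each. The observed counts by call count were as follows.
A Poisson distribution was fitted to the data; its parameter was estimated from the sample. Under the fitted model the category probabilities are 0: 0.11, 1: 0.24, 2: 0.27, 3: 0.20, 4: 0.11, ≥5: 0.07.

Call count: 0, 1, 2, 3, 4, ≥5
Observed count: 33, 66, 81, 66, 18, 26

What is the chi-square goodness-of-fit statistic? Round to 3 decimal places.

Expected counts E_i = n·p_i: 290×0.11 = 31.9, 290×0.24 = 69.6, 290×0.27 = 78.3, 290×0.20 = 58, 290×0.11 = 31.9, 290×0.07 = 20.3.
cat         O        E   (O−E)²/E
0          33     31.9     0.0379
1          66     69.6     0.1862
2          81     78.3     0.0931
3          66       58     1.1034
4          18     31.9     6.0567
≥5         26     20.3     1.6005
Sum = 9.078

9.078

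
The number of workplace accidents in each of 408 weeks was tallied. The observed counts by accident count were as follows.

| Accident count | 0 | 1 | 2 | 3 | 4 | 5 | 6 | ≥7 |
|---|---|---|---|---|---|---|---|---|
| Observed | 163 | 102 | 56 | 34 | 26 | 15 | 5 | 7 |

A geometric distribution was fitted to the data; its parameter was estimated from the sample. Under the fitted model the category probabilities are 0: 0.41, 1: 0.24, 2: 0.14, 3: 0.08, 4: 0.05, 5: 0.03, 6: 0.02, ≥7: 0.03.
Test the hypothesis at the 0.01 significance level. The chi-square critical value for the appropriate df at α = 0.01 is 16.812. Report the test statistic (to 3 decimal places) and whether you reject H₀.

Expected counts E_i = n·p_i: 408×0.41 = 167.28, 408×0.24 = 97.92, 408×0.14 = 57.12, 408×0.08 = 32.64, 408×0.05 = 20.4, 408×0.03 = 12.24, 408×0.02 = 8.16, 408×0.03 = 12.24.
χ² = (163−167.28)²/167.28 + (102−97.92)²/97.92 + (56−57.12)²/57.12 + (34−32.64)²/32.64 + (26−20.4)²/20.4 + (15−12.24)²/12.24 + (5−8.16)²/8.16 + (7−12.24)²/12.24
   = 0.1095 + 0.1700 + 0.0220 + 0.0567 + 1.5373 + 0.6224 + 1.2237 + 2.2433
Sum = 5.985
df = 6. Since 5.985 < 16.812, we do not reject H₀.

5.985; do not reject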